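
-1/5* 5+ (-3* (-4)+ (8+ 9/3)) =22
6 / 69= 2 / 23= 0.09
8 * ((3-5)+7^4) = 19192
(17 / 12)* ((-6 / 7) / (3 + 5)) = -17 / 112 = -0.15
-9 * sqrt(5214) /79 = -8.23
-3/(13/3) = -9/13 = -0.69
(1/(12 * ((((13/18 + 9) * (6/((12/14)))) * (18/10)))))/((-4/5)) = -1/1176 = -0.00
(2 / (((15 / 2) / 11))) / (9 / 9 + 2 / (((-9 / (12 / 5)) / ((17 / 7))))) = -308 / 31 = -9.94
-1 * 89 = -89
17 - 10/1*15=-133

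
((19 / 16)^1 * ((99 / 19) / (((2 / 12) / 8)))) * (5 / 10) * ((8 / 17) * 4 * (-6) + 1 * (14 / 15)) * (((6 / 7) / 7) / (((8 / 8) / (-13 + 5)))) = 6277392 / 4165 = 1507.18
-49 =-49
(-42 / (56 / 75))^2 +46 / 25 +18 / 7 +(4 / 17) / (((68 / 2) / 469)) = 2566555503 / 809200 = 3171.72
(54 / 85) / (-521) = -54 / 44285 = -0.00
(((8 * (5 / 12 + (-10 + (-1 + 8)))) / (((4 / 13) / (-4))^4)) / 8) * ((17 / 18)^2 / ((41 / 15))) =-1279389995 / 53136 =-24077.65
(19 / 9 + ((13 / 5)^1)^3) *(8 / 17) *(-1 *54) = -1063104 / 2125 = -500.28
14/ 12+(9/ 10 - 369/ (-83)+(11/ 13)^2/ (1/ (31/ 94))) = 133473683/ 19778070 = 6.75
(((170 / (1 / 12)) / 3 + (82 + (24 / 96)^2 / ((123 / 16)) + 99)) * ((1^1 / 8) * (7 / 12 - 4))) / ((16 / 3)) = -6619 / 96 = -68.95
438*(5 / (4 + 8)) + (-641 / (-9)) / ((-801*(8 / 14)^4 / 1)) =181.67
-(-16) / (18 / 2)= 16 / 9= 1.78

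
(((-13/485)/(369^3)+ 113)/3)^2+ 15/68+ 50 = 533844052944540792077040407/363406839177286547813700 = 1469.00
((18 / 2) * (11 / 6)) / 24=0.69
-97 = -97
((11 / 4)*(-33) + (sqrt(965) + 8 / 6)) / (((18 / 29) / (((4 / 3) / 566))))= -31117 / 91692 + 29*sqrt(965) / 7641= -0.22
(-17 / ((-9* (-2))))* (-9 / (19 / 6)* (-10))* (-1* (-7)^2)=24990 / 19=1315.26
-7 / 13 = -0.54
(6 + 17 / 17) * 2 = 14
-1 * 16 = -16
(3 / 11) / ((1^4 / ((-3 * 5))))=-45 / 11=-4.09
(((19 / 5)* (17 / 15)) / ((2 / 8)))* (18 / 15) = 2584 / 125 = 20.67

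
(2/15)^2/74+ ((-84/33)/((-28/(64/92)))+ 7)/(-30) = -990773/4212450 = -0.24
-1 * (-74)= 74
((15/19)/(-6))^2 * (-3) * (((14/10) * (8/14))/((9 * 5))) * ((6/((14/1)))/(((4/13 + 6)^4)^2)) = -0.00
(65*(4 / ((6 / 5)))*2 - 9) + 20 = 444.33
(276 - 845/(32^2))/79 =281779/80896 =3.48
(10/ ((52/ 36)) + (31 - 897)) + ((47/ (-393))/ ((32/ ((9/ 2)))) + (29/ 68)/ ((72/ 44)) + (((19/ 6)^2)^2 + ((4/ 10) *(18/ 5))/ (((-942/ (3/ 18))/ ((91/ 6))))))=-446681741740649/ 589071787200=-758.28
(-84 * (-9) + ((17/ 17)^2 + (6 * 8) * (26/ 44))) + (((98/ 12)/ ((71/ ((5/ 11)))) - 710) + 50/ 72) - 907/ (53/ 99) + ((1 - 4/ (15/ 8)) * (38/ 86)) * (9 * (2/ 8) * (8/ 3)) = -1621.10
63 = 63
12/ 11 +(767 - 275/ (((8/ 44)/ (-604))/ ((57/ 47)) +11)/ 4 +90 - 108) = 34084743269/ 45822634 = 743.84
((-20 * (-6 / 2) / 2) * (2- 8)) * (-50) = 9000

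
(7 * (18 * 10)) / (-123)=-10.24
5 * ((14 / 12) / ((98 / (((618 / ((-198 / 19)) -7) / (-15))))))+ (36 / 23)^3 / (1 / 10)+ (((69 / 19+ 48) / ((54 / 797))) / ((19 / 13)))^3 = 449818809410582720038621 / 3173425706000088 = 141745498.74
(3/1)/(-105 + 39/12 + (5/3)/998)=-17964/609269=-0.03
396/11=36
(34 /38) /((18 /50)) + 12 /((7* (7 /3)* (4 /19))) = 50066 /8379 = 5.98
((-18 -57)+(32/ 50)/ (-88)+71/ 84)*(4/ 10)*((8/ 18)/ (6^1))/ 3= -1713143/ 2338875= -0.73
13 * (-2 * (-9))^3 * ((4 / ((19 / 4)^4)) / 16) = 4852224 / 130321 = 37.23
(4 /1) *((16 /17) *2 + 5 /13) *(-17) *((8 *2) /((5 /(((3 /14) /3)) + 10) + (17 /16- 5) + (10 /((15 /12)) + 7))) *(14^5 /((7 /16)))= -630666559488 /18941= -33296370.81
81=81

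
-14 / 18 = -7 / 9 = -0.78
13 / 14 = 0.93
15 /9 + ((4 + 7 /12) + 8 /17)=457 /68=6.72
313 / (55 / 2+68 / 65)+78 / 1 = 330148 / 3711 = 88.96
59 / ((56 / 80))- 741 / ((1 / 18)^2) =-1679998 / 7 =-239999.71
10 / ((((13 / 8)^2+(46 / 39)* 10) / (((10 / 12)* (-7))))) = -145600 / 36031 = -4.04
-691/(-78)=691/78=8.86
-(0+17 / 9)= -17 / 9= -1.89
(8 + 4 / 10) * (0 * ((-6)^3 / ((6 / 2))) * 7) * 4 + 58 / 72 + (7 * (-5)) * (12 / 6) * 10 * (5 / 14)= -8971 / 36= -249.19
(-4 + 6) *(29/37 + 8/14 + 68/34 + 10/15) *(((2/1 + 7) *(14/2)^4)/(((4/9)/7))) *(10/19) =1012921875/703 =1440856.15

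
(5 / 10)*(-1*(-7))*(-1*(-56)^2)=-10976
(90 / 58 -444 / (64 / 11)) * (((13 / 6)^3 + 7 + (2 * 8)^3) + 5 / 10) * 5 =-51371691695 / 33408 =-1537706.29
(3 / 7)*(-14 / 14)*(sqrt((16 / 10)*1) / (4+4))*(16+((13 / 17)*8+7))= -297*sqrt(10) / 476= -1.97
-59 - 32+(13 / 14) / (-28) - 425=-202285 / 392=-516.03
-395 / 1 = -395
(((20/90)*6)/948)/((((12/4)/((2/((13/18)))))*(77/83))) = 332/237237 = 0.00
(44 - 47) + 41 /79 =-196 /79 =-2.48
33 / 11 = 3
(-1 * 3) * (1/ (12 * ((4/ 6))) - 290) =6957/ 8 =869.62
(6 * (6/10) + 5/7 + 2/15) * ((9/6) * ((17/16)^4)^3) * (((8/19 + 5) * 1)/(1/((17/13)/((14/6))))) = 1429260323882425426911/34066916431290695680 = 41.95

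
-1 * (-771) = 771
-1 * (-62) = 62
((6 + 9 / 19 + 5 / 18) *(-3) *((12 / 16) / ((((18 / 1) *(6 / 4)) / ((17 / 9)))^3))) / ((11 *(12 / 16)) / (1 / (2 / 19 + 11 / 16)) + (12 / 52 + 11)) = -0.00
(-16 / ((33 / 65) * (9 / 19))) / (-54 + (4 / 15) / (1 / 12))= 49400 / 37719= 1.31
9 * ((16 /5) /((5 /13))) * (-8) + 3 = -14901 /25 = -596.04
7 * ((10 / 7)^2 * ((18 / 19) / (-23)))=-1800 / 3059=-0.59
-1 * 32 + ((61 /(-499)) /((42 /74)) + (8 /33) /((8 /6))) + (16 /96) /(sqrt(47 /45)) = -3692477 /115269 + sqrt(235) /94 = -31.87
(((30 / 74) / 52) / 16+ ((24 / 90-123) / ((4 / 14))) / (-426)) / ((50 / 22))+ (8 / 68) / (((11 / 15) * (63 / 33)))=154475916593 / 292605768000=0.53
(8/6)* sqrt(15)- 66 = -60.84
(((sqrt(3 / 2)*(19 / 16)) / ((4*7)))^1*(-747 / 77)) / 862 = -14193*sqrt(6) / 59471104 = -0.00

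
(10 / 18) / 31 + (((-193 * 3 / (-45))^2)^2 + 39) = 43073361781 / 1569375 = 27446.19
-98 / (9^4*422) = -49 / 1384371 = -0.00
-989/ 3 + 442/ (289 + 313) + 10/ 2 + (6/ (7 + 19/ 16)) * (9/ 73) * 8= -2791041157/ 8635389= -323.21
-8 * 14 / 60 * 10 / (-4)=14 / 3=4.67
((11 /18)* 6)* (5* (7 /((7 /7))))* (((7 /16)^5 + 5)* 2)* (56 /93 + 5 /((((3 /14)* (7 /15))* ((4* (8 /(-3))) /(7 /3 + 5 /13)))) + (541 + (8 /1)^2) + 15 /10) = 3880310932861055 /5070913536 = 765209.45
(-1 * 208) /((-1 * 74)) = 104 /37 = 2.81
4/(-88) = -1/22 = -0.05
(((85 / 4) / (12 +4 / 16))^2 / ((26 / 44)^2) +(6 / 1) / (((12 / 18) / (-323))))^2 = 8400618.46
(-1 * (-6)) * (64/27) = 128/9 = 14.22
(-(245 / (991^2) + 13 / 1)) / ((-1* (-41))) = -12767298 / 40265321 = -0.32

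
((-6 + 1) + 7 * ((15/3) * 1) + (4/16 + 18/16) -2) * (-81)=-19035/8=-2379.38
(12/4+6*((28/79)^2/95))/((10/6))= 5350167/2964475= 1.80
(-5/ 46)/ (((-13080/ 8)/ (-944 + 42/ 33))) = -5185/ 82731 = -0.06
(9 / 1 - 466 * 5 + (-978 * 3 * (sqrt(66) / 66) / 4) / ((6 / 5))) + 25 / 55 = -25526 / 11 - 815 * sqrt(66) / 88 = -2395.79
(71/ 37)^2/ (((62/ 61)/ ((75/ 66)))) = 7687525/ 1867316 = 4.12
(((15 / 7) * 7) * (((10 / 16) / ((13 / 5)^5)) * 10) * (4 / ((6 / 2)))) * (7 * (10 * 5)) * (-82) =-11210937500 / 371293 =-30194.31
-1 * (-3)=3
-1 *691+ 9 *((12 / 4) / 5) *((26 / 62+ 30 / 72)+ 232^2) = 179777131 / 620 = 289963.11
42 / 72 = 7 / 12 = 0.58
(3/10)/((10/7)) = 21/100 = 0.21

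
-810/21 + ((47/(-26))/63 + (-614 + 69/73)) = -77920985/119574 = -651.65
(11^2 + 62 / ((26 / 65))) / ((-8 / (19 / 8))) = -1311 / 16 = -81.94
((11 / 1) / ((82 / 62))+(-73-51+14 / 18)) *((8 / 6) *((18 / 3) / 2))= -169600 / 369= -459.62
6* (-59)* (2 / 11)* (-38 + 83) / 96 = -2655 / 88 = -30.17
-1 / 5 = -0.20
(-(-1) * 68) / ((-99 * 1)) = -68 / 99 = -0.69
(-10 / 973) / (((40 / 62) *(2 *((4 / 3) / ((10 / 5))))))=-93 / 7784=-0.01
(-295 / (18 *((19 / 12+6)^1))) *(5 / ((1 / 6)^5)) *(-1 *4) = 30585600 / 91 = 336105.49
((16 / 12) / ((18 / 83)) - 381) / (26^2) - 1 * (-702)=12802783 / 18252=701.45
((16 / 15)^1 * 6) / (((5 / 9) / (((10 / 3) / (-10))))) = -96 / 25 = -3.84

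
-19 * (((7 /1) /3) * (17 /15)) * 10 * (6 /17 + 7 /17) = -3458 /9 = -384.22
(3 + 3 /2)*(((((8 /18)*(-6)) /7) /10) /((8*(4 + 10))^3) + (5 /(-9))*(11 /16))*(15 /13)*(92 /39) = -971924869 /207753728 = -4.68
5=5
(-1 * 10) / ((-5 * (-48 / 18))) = -3 / 4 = -0.75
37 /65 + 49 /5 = 674 /65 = 10.37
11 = 11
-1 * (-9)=9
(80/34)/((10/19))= 76/17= 4.47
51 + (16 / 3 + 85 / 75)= 862 / 15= 57.47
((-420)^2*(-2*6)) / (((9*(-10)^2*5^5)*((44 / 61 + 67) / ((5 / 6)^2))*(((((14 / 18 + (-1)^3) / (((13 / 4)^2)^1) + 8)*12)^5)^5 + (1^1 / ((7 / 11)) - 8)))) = -4843456475325692701114534956398436097905546180686112986486334571720836 / 21176098678484460915584079492177154746336070917273599552764545706390653595546604671583247974082221766269222643166092050125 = -0.00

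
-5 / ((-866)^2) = -5 / 749956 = -0.00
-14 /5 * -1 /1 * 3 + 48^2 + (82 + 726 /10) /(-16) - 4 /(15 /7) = 552209 /240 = 2300.87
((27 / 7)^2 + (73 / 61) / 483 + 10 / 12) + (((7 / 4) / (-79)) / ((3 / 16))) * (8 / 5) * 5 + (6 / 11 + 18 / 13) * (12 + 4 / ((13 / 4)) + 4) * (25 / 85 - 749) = -25626641692509461 / 1029817823034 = -24884.64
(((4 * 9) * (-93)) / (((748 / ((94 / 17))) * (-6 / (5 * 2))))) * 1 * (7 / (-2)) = -458955 / 3179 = -144.37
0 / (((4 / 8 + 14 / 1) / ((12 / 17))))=0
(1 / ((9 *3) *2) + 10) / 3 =541 / 162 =3.34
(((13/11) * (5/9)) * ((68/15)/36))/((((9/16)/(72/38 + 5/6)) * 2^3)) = 68731/1371249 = 0.05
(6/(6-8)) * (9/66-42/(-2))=-1395/22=-63.41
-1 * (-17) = 17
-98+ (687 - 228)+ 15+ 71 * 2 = 518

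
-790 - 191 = -981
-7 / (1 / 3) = -21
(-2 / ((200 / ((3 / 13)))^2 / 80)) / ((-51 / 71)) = 0.00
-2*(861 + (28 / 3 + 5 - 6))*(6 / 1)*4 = -41728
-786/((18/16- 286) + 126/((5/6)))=31440/5347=5.88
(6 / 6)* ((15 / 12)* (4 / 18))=0.28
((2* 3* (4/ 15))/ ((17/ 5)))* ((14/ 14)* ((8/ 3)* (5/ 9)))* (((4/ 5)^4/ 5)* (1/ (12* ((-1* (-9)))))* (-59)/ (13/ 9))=-241664/ 11188125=-0.02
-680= -680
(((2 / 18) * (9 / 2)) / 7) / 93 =1 / 1302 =0.00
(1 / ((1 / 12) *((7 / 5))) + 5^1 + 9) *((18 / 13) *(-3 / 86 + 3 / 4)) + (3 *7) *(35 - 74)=-3117294 / 3913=-796.65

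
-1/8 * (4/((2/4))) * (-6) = 6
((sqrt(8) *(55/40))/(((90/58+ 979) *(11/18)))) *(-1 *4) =-261 *sqrt(2)/14218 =-0.03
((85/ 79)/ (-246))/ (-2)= 0.00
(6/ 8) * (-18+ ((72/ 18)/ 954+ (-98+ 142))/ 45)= -18269/ 1431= -12.77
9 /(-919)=-9 /919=-0.01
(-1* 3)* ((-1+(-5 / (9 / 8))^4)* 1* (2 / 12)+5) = -2750269 / 13122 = -209.59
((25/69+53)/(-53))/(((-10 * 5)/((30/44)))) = 1841/134090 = 0.01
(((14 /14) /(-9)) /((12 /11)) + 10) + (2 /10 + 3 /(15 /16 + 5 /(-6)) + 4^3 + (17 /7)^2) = 575749 /5292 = 108.80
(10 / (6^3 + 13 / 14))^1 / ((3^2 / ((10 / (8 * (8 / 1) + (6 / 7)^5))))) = 2941225 / 3701653524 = 0.00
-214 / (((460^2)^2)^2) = -0.00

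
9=9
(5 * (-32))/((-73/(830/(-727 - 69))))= -33200/14527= -2.29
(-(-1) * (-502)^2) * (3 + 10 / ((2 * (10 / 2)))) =1008016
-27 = -27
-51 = -51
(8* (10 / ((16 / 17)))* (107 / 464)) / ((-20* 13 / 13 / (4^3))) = -1819 / 29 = -62.72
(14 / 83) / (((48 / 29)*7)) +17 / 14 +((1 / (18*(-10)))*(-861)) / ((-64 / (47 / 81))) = 214232491 / 180714240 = 1.19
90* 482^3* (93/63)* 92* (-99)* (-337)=319651676156831040/7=45664525165261577.14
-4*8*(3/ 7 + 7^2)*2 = -22144/ 7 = -3163.43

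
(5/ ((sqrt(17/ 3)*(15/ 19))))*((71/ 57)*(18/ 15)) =142*sqrt(51)/ 255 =3.98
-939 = -939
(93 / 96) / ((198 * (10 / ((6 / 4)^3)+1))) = 93 / 75328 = 0.00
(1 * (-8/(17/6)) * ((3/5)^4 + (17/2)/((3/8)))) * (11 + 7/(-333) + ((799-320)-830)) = 21885.77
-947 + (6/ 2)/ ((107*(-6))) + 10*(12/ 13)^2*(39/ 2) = -2172327/ 2782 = -780.85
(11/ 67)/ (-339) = -11/ 22713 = -0.00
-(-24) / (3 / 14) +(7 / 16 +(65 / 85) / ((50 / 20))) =153331 / 1360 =112.74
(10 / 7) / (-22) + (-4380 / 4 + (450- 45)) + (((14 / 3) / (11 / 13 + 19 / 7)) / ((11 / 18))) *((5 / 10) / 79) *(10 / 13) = -113335240 / 164241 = -690.05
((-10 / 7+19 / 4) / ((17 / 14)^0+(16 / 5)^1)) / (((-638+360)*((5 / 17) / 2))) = -527 / 27244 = -0.02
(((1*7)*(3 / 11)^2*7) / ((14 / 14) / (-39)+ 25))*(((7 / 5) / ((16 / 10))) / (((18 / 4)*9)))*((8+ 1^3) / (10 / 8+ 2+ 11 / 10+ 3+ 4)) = 66885 / 26752858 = 0.00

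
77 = 77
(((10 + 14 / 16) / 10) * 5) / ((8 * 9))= 29 / 384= 0.08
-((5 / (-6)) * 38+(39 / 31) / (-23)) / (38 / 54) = 610668 / 13547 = 45.08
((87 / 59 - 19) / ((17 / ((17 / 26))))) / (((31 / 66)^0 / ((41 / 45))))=-21197 / 34515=-0.61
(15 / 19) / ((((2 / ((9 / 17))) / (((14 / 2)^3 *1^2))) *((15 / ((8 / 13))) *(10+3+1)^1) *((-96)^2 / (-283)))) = -13867 / 2149888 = -0.01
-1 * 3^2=-9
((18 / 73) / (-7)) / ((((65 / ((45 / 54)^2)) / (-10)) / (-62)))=-1550 / 6643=-0.23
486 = 486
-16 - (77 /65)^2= -73529 /4225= -17.40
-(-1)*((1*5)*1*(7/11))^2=1225/121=10.12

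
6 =6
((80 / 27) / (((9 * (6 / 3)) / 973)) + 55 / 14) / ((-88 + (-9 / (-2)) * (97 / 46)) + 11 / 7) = -25679270 / 12040407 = -2.13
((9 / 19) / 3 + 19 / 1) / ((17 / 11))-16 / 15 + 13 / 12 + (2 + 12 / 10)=302579 / 19380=15.61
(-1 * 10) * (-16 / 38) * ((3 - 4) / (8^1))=-10 / 19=-0.53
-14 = -14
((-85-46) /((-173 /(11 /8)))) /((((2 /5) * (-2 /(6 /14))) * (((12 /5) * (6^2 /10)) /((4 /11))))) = -16375 /697536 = -0.02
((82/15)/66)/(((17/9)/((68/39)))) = 164/2145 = 0.08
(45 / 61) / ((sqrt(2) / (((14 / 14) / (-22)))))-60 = -60-45*sqrt(2) / 2684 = -60.02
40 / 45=8 / 9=0.89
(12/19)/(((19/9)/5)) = 540/361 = 1.50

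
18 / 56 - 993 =-27795 / 28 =-992.68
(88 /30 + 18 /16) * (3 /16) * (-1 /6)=-487 /3840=-0.13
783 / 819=87 / 91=0.96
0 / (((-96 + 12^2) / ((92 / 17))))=0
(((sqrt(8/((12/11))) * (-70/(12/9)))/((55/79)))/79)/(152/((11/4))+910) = -7 * sqrt(66)/21236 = -0.00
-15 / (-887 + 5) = 5 / 294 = 0.02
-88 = -88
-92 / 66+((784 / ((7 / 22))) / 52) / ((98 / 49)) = 9566 / 429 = 22.30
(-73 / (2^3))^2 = 5329 / 64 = 83.27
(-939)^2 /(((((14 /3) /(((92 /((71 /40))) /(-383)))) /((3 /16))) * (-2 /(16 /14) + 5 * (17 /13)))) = -15818074740 /15799133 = -1001.20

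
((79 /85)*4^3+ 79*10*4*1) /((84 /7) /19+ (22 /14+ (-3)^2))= 18198124 /63325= 287.38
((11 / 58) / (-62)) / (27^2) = -11 / 2621484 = -0.00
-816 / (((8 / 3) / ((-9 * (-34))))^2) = -10744731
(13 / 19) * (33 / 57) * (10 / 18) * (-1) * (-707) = 505505 / 3249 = 155.59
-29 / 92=-0.32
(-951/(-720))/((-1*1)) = -317/240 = -1.32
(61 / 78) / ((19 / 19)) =0.78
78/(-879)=-26/293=-0.09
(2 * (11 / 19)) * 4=88 / 19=4.63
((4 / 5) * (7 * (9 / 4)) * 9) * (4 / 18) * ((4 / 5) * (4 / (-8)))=-252 / 25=-10.08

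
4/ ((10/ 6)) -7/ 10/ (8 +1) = 209/ 90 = 2.32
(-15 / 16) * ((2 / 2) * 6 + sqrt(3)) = -45 / 8 - 15 * sqrt(3) / 16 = -7.25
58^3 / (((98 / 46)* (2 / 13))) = 595290.69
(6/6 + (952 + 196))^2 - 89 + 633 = 1320745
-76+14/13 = -974/13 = -74.92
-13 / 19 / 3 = -13 / 57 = -0.23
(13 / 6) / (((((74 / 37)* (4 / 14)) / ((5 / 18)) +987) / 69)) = 0.15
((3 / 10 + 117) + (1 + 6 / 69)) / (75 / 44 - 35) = -599038 / 168475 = -3.56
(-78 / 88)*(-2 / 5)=39 / 110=0.35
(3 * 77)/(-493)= -231/493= -0.47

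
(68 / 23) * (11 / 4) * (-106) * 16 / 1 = -317152 / 23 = -13789.22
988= 988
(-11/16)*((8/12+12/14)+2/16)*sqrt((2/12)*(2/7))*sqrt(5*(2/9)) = -3047*sqrt(210)/169344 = -0.26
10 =10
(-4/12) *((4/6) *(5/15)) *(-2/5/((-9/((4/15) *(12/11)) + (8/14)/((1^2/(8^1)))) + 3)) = -448/353295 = -0.00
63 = 63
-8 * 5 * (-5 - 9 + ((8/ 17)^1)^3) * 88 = 240310400/ 4913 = 48913.17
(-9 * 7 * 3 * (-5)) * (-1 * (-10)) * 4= 37800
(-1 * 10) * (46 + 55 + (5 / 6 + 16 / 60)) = -1021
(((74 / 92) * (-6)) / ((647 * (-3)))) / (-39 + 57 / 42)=-518 / 7842287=-0.00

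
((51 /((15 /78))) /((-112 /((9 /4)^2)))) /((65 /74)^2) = -5655339 /364000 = -15.54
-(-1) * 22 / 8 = 11 / 4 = 2.75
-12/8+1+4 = 3.50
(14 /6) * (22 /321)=154 /963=0.16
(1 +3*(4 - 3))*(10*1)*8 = 320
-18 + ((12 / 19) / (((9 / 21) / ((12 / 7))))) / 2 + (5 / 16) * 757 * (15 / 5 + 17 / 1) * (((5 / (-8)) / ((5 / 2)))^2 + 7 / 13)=44682299 / 15808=2826.56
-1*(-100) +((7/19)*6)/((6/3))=1921/19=101.11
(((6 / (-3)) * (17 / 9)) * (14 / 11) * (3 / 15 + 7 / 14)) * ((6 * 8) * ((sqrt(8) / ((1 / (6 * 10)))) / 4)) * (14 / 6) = -373184 * sqrt(2) / 33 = -15992.78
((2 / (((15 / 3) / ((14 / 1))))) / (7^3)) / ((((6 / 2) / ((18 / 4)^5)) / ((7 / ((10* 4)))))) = 19683 / 11200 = 1.76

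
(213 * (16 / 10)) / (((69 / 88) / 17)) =849728 / 115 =7388.94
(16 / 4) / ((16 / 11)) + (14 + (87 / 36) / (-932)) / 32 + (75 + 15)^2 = 2900033539 / 357888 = 8103.19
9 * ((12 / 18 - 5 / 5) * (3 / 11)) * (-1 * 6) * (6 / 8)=81 / 22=3.68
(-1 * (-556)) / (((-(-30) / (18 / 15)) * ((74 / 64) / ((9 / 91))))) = 160128 / 84175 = 1.90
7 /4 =1.75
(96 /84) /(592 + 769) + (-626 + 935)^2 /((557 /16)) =14554364248 /5306539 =2742.72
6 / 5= 1.20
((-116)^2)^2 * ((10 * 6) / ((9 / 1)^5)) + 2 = 3621318086 / 19683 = 183982.02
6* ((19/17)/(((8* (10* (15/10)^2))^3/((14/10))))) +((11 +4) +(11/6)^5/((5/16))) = 2238344711/27540000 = 81.28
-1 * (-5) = 5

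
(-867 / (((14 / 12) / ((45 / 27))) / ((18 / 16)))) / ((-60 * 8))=2601 / 896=2.90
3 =3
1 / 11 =0.09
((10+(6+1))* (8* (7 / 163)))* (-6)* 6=-34272 / 163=-210.26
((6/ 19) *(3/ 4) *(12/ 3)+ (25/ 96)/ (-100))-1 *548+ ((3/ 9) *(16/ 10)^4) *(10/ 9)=-4470306431/ 8208000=-544.63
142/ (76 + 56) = 71/ 66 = 1.08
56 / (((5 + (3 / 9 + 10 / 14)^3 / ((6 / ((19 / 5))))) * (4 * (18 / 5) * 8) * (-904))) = -540225 / 5754726592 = -0.00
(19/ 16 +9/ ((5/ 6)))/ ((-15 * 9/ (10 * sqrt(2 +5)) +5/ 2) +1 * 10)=25893 * sqrt(7)/ 145840 +33565/ 29168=1.62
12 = 12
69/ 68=1.01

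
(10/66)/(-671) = -5/22143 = -0.00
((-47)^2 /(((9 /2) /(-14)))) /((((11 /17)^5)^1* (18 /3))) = -43910497582 /4348377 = -10098.13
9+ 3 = 12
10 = 10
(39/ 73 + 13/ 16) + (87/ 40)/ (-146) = 3889/ 2920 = 1.33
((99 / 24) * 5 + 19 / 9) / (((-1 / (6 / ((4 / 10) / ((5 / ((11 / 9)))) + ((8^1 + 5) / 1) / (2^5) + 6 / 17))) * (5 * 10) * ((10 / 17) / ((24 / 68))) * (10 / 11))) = -5510142 / 2622325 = -2.10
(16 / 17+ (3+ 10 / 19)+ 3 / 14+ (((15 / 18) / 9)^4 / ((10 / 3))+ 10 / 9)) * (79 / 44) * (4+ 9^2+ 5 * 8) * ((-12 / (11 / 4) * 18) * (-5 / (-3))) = -3665965028239375 / 21539579292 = -170196.69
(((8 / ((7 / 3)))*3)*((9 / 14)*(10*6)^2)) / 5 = 233280 / 49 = 4760.82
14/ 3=4.67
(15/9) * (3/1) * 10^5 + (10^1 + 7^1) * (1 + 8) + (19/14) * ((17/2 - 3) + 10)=500174.04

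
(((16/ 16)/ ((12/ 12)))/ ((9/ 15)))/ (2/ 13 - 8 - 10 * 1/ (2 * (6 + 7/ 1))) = -65/ 321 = -0.20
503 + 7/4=2019/4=504.75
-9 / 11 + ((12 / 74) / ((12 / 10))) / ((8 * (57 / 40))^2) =-1080542 / 1322343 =-0.82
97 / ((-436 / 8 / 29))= -5626 / 109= -51.61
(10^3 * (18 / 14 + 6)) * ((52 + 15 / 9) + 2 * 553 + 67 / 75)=59188560 / 7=8455508.57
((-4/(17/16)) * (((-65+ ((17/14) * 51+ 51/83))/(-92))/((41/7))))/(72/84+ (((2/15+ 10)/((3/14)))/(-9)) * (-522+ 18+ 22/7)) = -32375700/4965164876227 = -0.00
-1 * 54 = -54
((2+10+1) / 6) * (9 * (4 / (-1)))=-78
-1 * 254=-254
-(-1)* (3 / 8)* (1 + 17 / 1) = 27 / 4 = 6.75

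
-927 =-927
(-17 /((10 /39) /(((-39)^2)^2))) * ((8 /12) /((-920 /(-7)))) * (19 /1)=-67998971313 /4600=-14782385.07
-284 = -284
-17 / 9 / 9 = -17 / 81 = -0.21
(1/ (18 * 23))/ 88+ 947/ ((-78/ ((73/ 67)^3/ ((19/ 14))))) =-31316796319331/ 2706477211152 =-11.57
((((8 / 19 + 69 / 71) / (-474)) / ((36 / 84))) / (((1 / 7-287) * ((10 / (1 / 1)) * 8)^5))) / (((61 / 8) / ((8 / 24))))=92071 / 288726264623923200000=0.00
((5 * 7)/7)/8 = 5/8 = 0.62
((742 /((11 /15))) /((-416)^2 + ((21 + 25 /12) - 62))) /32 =3339 /18270604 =0.00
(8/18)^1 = 4/9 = 0.44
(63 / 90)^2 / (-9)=-49 / 900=-0.05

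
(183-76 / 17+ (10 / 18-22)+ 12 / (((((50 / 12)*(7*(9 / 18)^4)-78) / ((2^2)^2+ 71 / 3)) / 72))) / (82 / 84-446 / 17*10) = 4586770916 / 4094321997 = 1.12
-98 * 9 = -882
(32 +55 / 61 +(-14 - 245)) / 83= -13792 / 5063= -2.72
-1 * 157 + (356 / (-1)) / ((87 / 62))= -35731 / 87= -410.70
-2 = -2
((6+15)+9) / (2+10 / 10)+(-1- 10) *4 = -34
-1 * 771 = -771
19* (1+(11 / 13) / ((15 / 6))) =1653 / 65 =25.43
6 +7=13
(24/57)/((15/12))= 32/95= 0.34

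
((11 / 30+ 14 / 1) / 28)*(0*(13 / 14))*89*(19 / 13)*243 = 0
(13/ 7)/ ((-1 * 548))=-13/ 3836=-0.00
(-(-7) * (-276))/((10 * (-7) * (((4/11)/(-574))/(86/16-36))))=10673817/8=1334227.12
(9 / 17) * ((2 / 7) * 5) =90 / 119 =0.76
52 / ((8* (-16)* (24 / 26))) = -169 / 384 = -0.44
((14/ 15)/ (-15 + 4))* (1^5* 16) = -224/ 165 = -1.36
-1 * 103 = -103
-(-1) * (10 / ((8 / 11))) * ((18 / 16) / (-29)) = -495 / 928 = -0.53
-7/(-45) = 7/45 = 0.16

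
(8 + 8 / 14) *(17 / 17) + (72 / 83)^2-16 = -321940 / 48223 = -6.68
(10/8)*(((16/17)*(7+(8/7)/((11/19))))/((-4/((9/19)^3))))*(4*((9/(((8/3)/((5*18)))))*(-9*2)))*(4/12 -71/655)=95478690060/69186733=1380.01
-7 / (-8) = 7 / 8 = 0.88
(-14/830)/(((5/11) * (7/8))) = -88/2075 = -0.04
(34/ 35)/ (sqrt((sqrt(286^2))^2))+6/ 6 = 5022/ 5005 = 1.00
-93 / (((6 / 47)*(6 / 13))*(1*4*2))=-197.30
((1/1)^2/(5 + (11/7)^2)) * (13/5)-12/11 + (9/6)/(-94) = -1435777/1892220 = -0.76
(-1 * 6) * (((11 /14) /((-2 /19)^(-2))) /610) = -66 /770735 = -0.00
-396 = -396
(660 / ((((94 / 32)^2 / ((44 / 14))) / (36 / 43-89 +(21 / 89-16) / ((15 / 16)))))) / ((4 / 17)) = -6346749026816 / 59176901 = -107250.45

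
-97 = -97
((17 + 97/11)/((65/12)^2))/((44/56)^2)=8015616/5623475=1.43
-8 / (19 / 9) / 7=-72 / 133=-0.54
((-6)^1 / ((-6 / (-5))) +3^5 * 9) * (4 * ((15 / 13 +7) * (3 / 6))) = 462584 / 13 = 35583.38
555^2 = 308025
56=56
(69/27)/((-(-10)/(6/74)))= 23/1110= 0.02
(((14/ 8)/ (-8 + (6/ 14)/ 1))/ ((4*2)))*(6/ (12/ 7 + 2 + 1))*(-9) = 0.33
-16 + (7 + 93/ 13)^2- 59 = 21181/ 169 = 125.33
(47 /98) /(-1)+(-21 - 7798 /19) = -804199 /1862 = -431.90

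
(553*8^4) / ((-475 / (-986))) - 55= 2233350643 / 475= 4701790.83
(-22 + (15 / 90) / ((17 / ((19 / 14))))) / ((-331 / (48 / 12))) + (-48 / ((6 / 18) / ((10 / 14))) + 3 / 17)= -12102070 / 118167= -102.41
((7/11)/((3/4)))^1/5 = 28/165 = 0.17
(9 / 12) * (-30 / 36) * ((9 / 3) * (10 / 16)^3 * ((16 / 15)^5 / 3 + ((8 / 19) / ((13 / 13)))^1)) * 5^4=-596061625 / 2363904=-252.15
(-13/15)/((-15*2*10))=13/4500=0.00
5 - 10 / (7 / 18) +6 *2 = -61 / 7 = -8.71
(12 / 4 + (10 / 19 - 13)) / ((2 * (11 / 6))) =-540 / 209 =-2.58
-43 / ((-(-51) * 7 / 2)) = -86 / 357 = -0.24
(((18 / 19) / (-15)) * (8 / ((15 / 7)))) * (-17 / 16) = 119 / 475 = 0.25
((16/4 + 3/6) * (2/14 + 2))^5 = 44840334375/537824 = 83373.62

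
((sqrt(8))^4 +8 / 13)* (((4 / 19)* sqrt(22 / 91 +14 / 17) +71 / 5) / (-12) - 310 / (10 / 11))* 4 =-88445.91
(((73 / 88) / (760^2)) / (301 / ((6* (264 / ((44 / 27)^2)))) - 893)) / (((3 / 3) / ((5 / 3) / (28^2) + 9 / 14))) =-242190567 / 233346837769830400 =-0.00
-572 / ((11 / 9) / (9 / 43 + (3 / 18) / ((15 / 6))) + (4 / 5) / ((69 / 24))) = -35126520 / 289063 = -121.52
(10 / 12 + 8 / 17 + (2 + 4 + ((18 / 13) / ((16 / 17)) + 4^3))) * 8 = 385999 / 663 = 582.20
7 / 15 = 0.47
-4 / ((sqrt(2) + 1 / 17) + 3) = -1768 / 1063 + 578 * sqrt(2) / 1063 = -0.89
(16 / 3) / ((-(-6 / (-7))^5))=-11.53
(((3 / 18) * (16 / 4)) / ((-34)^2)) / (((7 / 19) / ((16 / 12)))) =38 / 18207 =0.00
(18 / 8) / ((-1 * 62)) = -9 / 248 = -0.04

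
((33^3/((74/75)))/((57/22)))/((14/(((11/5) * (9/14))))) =195676965/137788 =1420.13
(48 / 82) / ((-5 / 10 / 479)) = -22992 / 41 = -560.78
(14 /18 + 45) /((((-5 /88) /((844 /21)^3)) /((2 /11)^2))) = -7926373523456 /4584195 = -1729065.52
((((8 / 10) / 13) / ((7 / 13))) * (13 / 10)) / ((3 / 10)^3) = 1040 / 189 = 5.50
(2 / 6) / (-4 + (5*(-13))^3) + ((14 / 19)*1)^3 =2260739069 / 5651040933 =0.40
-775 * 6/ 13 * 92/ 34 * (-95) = 20320500/ 221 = 91947.96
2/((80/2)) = 1/20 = 0.05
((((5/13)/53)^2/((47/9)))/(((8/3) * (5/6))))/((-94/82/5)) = -83025/4194634756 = -0.00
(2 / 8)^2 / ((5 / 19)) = 19 / 80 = 0.24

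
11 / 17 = 0.65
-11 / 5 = -2.20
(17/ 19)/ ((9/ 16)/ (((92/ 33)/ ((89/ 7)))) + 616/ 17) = 2977856/ 129135875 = 0.02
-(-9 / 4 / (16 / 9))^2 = -6561 / 4096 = -1.60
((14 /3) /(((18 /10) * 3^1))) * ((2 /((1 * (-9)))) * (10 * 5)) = -7000 /729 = -9.60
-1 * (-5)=5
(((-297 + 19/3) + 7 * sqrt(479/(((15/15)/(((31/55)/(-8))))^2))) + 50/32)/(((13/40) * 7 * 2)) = -69385/1092 + 31 * sqrt(479)/286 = -61.17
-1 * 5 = -5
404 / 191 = 2.12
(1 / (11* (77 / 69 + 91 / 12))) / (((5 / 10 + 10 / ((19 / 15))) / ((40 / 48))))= 8740 / 8425109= 0.00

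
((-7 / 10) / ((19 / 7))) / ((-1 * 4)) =49 / 760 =0.06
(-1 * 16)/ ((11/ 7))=-10.18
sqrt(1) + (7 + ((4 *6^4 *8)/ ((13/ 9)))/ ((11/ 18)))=6719608/ 143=46990.27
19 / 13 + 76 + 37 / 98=99167 / 1274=77.84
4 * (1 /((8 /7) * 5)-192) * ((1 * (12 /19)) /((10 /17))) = -823.84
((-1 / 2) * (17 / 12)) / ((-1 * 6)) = 17 / 144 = 0.12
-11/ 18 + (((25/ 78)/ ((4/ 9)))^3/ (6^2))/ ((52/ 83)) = -1251828791/ 2105745408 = -0.59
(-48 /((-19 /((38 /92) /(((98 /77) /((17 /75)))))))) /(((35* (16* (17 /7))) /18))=99 /40250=0.00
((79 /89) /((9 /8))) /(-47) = -632 /37647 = -0.02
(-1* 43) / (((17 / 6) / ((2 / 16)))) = -129 / 68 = -1.90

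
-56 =-56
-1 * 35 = -35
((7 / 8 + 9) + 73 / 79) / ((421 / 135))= 921375 / 266072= 3.46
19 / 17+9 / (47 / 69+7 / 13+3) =3.25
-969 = -969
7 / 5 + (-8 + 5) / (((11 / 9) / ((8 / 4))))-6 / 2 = -358 / 55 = -6.51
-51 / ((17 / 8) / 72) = -1728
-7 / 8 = -0.88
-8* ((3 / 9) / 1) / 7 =-8 / 21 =-0.38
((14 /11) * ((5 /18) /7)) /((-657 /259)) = -1295 /65043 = -0.02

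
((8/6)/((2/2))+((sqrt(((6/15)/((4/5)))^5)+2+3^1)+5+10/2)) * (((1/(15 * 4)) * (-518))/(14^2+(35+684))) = -12691/82350 -259 * sqrt(2)/219600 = -0.16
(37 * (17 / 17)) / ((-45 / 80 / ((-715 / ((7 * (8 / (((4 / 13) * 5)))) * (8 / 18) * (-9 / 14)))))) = -40700 / 9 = -4522.22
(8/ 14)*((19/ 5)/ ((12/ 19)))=361/ 105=3.44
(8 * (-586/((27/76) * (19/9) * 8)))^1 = -2344/3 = -781.33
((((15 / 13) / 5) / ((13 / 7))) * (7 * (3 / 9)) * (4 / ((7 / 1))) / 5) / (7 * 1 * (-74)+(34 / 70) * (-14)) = -7 / 110864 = -0.00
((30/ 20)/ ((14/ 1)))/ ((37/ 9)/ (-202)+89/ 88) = 59994/ 554911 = 0.11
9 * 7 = 63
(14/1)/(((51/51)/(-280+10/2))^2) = 1058750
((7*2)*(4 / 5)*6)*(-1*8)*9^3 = -1959552 / 5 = -391910.40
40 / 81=0.49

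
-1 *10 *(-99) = 990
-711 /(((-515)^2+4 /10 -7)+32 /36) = -31995 /11934868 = -0.00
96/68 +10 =194/17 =11.41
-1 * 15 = -15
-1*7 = -7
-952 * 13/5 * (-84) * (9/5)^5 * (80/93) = 327394109952/96875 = 3379552.10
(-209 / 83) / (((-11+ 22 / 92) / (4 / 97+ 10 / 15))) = 180044 / 1086885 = 0.17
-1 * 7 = -7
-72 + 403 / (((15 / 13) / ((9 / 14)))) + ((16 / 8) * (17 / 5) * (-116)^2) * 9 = 57656181 / 70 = 823659.73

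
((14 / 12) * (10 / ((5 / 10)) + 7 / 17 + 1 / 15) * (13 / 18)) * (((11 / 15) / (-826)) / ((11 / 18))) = -33943 / 1354050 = -0.03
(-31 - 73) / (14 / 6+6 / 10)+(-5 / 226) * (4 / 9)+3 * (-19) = -92.46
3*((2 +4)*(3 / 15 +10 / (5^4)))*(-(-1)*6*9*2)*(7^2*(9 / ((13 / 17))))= 393502536 / 1625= 242155.41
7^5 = 16807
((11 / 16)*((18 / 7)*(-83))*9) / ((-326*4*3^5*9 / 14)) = 913 / 140832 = 0.01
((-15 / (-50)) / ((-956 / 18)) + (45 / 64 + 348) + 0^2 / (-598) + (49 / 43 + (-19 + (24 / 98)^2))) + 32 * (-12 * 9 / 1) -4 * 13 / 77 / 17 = -4614450160655977 / 1476556607680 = -3125.14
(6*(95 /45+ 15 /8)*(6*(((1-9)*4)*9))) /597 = -13776 /199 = -69.23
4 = 4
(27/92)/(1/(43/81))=43/276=0.16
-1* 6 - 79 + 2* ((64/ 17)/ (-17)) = -24693/ 289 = -85.44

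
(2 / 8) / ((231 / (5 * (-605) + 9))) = -754 / 231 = -3.26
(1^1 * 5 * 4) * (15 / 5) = 60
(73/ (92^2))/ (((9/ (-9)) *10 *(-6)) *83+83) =73/ 42853232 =0.00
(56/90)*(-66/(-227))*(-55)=-6776/681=-9.95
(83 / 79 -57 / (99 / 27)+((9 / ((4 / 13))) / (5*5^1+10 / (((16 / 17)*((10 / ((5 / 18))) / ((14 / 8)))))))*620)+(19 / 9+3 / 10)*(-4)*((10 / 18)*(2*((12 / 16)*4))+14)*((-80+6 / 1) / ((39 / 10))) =1600715307380 / 413816931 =3868.17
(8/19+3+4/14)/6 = 493/798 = 0.62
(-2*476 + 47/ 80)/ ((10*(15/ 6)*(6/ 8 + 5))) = -76113/ 11500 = -6.62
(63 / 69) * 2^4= 336 / 23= 14.61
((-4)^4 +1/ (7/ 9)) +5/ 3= 5438/ 21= 258.95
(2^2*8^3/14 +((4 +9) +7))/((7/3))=3492/49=71.27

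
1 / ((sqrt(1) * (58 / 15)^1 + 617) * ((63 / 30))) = 50 / 65191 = 0.00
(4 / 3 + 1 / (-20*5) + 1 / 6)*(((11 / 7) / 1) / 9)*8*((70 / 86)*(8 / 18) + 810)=205602716 / 121905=1686.58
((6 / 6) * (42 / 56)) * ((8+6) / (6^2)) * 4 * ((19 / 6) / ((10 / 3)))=133 / 120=1.11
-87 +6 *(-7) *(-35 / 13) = 339 / 13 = 26.08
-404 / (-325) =404 / 325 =1.24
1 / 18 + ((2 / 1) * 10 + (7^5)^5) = 24139235153951368214887 / 18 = 1341068619663964900827.06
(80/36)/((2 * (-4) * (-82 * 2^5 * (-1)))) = -5/47232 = -0.00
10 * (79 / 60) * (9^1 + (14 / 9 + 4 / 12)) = 3871 / 27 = 143.37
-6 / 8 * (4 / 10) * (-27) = 81 / 10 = 8.10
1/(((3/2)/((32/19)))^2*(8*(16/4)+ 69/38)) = 8192/219735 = 0.04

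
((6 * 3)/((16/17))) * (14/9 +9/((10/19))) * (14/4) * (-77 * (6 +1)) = -107692739/160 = -673079.62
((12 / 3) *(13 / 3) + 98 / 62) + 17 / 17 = 1852 / 93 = 19.91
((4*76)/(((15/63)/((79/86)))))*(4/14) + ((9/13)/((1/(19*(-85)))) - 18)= -2238711/2795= -800.97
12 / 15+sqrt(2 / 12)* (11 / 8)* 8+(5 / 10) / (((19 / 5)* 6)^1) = 937 / 1140+11* sqrt(6) / 6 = 5.31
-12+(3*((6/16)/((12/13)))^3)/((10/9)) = -3872841/327680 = -11.82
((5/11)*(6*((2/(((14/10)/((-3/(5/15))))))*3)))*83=-672300/77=-8731.17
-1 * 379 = -379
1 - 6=-5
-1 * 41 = -41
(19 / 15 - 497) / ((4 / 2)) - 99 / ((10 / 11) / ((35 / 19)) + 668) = -63831559 / 257370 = -248.01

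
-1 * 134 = -134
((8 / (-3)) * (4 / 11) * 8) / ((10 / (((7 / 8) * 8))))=-896 / 165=-5.43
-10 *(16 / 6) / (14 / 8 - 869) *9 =960 / 3469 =0.28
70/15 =14/3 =4.67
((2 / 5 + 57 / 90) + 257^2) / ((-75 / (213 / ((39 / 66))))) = -1547552281 / 4875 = -317446.62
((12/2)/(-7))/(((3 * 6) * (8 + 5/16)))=-16/2793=-0.01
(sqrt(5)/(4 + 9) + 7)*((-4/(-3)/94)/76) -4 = -21425/5358 + sqrt(5)/69654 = -4.00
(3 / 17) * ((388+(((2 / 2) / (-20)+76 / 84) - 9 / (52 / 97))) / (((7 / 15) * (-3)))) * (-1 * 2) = 1015741 / 10829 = 93.80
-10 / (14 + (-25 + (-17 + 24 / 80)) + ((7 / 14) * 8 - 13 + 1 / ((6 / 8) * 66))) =9900 / 36313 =0.27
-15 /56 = -0.27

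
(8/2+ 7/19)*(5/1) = 415/19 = 21.84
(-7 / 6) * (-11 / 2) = 77 / 12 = 6.42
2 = 2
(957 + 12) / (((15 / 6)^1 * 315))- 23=-21.77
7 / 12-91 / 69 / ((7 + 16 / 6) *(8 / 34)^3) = -1266545 / 128064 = -9.89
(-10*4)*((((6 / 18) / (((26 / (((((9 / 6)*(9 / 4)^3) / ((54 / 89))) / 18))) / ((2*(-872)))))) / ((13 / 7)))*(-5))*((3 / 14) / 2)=-2182725 / 5408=-403.61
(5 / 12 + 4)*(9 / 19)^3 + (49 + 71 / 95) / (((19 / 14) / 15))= 15098271 / 27436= 550.31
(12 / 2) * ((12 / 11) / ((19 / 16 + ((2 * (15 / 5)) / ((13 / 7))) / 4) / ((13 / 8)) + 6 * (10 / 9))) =73008 / 88055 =0.83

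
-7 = -7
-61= -61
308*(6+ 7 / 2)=2926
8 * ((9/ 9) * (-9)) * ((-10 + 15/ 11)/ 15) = 456/ 11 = 41.45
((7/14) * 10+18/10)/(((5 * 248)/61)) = 1037/3100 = 0.33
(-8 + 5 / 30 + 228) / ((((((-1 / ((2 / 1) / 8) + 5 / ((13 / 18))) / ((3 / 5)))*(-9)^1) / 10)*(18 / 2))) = -17173 / 3078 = -5.58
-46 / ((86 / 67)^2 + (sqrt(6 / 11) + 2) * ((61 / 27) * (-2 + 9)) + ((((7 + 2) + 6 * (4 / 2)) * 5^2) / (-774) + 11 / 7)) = -92049116104910673324 / 60388053724948387475 + 3872947983938051256 * sqrt(66) / 60388053724948387475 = -1.00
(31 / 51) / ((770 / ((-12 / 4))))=-0.00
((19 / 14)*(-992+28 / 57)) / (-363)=28258 / 7623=3.71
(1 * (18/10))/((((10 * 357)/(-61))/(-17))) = 183/350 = 0.52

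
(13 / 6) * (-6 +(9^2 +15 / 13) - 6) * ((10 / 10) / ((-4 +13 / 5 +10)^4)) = 95000 / 3418801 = 0.03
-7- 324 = -331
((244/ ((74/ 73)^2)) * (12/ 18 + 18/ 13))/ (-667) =-26005520/ 35611797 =-0.73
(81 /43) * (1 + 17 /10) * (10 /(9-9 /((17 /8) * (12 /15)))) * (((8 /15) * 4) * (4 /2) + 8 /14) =699516 /10535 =66.40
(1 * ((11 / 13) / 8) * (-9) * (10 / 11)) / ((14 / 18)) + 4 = 1051 / 364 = 2.89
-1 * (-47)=47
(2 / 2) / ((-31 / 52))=-52 / 31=-1.68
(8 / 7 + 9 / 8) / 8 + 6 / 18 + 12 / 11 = 1.71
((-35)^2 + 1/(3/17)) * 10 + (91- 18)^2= 52907/3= 17635.67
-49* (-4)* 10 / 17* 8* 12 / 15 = 12544 / 17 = 737.88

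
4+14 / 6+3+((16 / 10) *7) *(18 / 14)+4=416 / 15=27.73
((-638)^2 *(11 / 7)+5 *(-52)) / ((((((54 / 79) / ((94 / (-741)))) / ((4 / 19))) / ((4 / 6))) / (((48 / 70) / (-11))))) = 118173443072 / 113828715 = 1038.17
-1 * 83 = -83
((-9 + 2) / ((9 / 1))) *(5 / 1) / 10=-0.39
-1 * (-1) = 1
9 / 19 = 0.47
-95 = -95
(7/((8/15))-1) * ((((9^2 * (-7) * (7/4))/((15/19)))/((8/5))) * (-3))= 7314867/256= 28573.70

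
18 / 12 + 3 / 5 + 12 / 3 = 61 / 10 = 6.10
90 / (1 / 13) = 1170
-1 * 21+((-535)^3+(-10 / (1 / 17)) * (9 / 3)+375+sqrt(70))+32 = -153130499+sqrt(70) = -153130490.63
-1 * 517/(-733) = 0.71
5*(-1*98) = -490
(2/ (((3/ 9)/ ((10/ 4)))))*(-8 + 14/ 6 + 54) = 725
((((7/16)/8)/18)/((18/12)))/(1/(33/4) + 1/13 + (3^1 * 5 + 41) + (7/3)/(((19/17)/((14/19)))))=361361/10300708224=0.00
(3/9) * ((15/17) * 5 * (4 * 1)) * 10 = 1000/17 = 58.82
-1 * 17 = -17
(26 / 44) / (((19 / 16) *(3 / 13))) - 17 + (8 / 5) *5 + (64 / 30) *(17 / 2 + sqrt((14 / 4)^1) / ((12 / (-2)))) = 35393 / 3135 - 8 *sqrt(14) / 45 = 10.62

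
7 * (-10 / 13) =-70 / 13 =-5.38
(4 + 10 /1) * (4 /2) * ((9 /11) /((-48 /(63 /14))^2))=567 /2816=0.20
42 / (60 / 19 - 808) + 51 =389547 / 7646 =50.95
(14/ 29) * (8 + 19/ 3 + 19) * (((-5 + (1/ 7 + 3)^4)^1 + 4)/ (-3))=-533000/ 1029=-517.98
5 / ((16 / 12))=15 / 4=3.75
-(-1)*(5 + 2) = 7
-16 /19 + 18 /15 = 34 /95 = 0.36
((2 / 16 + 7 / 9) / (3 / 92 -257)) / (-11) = 1495 / 4680918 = 0.00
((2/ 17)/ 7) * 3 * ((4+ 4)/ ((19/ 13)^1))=624/ 2261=0.28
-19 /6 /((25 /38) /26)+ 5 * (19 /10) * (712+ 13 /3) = 334001 /50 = 6680.02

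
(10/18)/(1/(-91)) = -455/9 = -50.56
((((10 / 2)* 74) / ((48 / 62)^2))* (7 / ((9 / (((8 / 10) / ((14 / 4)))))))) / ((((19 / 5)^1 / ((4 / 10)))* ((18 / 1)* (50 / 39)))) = 462241 / 923400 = 0.50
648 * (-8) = -5184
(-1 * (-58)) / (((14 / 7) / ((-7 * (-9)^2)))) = -16443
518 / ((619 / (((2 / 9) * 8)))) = 1.49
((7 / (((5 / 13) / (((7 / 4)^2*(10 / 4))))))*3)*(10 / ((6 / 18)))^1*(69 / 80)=2769039 / 256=10816.56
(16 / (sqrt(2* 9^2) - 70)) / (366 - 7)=-560 / 850471 - 72* sqrt(2) / 850471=-0.00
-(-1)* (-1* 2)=-2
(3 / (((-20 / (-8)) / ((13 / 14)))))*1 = 39 / 35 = 1.11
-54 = -54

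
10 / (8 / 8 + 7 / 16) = 160 / 23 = 6.96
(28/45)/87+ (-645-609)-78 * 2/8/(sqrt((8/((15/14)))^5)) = -1254.12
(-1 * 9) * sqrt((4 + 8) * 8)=-36 * sqrt(6)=-88.18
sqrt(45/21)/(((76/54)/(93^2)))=233523 *sqrt(105)/266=8995.86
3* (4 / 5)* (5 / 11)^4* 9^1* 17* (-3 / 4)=-11.76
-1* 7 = -7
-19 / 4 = -4.75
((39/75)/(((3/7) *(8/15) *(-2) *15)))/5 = -91/6000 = -0.02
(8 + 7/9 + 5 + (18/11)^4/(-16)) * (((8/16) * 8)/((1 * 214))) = 3512870/14099283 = 0.25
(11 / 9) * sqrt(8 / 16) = 11 * sqrt(2) / 18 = 0.86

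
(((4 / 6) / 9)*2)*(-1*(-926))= 137.19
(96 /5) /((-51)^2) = 32 /4335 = 0.01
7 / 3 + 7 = 28 / 3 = 9.33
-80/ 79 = -1.01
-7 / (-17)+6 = 109 / 17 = 6.41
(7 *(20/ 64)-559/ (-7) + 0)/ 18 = 4.56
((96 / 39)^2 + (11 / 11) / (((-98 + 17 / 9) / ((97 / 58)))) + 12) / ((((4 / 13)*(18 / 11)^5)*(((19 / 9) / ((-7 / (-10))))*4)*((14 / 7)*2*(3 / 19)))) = 172453269236171 / 262910964326400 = 0.66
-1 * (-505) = 505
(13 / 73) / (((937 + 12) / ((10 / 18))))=5 / 47961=0.00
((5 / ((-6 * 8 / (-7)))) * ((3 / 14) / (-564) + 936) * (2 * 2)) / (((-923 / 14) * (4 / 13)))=-134.58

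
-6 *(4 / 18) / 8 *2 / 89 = -1 / 267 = -0.00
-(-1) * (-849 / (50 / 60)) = -5094 / 5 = -1018.80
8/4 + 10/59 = 128/59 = 2.17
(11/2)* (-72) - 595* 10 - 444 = -6790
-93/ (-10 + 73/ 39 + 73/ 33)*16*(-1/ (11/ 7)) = -160.06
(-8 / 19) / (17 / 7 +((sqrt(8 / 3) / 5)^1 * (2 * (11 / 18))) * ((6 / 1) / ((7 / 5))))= -25704 / 74689 +7392 * sqrt(6) / 74689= -0.10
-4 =-4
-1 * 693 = -693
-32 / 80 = -0.40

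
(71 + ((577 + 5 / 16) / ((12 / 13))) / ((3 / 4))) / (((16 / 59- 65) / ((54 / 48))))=-15.73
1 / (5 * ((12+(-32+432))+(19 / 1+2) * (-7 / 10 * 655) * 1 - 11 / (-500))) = -100 / 4608239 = -0.00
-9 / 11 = -0.82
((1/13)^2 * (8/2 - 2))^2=4/28561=0.00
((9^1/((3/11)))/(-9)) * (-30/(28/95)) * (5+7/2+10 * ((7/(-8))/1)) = -5225/56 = -93.30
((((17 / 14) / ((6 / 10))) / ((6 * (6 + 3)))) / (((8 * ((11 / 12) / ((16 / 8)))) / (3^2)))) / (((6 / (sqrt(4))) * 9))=85 / 24948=0.00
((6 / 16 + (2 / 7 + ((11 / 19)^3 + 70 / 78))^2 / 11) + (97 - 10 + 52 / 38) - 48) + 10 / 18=12796119721245673 / 308552856924312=41.47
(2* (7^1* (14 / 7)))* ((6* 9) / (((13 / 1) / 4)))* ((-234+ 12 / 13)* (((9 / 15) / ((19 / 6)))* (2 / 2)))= -65971584 / 3211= -20545.49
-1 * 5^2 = -25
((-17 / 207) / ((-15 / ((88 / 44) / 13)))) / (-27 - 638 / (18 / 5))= -17 / 4121715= -0.00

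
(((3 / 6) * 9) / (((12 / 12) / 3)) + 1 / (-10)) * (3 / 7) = 201 / 35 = 5.74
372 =372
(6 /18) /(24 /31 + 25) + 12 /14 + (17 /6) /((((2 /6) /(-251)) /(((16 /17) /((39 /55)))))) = -205833711 /72709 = -2830.92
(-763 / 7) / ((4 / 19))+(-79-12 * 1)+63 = -2183 / 4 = -545.75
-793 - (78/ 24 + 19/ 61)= -194361/ 244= -796.56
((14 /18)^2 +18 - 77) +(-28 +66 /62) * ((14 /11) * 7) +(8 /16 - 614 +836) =-4190975 /55242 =-75.87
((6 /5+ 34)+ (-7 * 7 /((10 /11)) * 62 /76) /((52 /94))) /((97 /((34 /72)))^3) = -716556137 /140235638100480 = -0.00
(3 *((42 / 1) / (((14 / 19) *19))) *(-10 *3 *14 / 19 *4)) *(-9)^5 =892820880 / 19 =46990572.63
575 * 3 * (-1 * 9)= -15525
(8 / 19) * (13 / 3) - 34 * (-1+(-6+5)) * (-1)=-3772 / 57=-66.18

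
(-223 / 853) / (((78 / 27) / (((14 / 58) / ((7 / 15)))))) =-30105 / 643162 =-0.05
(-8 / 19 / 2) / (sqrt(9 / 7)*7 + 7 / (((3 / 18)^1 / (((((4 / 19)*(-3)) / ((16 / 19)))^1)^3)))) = 4096*sqrt(7) / 1627521 + 1152 / 77501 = 0.02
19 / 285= 1 / 15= 0.07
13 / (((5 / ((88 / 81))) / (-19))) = -21736 / 405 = -53.67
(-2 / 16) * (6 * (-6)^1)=9 / 2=4.50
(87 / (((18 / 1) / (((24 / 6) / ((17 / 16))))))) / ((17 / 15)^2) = 69600 / 4913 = 14.17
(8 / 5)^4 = 4096 / 625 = 6.55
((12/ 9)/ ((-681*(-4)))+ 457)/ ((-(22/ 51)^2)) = -67456357/ 27467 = -2455.91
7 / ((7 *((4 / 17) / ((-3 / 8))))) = -51 / 32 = -1.59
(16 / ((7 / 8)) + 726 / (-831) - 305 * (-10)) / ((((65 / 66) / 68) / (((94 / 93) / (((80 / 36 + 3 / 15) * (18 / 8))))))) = 3345564209152 / 85174453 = 39278.96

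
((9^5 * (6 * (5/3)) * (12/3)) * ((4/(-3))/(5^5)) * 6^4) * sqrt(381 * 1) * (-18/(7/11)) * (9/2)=727317398016 * sqrt(381)/4375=3244952970.12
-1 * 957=-957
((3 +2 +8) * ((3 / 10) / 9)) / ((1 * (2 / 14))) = 91 / 30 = 3.03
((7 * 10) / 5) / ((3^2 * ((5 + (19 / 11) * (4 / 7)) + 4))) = 0.16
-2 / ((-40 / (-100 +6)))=-47 / 10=-4.70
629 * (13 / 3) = 8177 / 3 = 2725.67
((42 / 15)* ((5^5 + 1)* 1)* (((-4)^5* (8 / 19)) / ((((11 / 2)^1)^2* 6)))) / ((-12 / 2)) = 119504896 / 34485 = 3465.42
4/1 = 4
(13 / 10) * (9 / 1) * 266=15561 / 5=3112.20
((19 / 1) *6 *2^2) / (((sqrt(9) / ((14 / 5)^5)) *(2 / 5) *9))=40874624 / 5625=7266.60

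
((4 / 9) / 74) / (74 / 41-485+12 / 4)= -0.00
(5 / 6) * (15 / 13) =25 / 26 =0.96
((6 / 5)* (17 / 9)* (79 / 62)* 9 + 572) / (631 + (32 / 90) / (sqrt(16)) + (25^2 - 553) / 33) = 9176211 / 9717539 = 0.94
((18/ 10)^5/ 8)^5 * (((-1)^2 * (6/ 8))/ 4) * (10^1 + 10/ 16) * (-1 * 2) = -36612797372284482027282699/ 125000000000000000000000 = -292.90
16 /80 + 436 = 2181 /5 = 436.20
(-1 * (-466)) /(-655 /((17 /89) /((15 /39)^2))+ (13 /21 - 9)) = -28115178 /31110523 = -0.90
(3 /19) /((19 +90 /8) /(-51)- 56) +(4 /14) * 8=3505396 /1535485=2.28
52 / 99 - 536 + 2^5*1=-49844 / 99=-503.47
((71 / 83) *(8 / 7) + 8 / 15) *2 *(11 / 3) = 289696 / 26145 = 11.08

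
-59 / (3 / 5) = -295 / 3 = -98.33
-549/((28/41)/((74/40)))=-832833/560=-1487.20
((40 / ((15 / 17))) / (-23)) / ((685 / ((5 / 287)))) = -136 / 2713011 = -0.00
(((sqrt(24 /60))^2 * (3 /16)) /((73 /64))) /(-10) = -12 /1825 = -0.01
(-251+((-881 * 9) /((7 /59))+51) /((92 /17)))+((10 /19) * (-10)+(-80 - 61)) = -77924277 /6118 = -12736.89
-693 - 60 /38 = -13197 /19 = -694.58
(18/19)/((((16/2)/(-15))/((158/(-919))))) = 10665/34922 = 0.31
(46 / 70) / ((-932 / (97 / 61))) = -0.00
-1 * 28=-28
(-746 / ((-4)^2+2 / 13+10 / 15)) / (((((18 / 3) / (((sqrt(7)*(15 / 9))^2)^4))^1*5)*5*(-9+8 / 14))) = 1273392859375 / 253936944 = 5014.60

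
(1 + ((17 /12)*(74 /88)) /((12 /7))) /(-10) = -10739 /63360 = -0.17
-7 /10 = -0.70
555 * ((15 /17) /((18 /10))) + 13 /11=51096 /187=273.24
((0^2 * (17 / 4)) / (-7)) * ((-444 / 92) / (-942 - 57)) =0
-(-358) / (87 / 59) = 21122 / 87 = 242.78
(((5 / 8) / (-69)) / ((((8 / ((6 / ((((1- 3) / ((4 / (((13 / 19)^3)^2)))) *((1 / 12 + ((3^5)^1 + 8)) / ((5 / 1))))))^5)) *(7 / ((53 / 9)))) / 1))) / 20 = 341934286682646970510592689969422514833962380800000 / 104742299375587957562853153078691486697465224514174477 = 0.00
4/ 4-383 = -382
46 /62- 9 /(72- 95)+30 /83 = 88454 /59179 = 1.49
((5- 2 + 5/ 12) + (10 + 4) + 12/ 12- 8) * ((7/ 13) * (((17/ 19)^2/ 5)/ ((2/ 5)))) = 2.25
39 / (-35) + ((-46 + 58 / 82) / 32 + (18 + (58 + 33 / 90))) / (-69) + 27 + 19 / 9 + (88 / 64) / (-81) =2300719493 / 85548960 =26.89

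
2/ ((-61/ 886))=-1772/ 61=-29.05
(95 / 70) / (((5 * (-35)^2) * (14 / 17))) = 323 / 1200500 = 0.00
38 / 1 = 38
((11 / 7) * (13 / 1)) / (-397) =-143 / 2779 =-0.05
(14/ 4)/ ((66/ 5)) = 35/ 132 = 0.27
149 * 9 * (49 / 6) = 21903 / 2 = 10951.50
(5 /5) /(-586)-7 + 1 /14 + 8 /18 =-119722 /18459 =-6.49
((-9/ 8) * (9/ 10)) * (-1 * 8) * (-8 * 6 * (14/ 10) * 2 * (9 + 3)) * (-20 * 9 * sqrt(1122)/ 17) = 4633247.99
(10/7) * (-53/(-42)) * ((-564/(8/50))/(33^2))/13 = -311375/693693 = -0.45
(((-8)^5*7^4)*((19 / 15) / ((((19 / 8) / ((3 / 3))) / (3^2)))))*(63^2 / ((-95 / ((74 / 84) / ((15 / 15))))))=6602172530688 / 475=13899310590.92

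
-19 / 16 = -1.19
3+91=94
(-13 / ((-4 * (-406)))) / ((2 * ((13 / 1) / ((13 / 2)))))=-13 / 6496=-0.00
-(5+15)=-20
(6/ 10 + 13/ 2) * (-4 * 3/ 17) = -426/ 85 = -5.01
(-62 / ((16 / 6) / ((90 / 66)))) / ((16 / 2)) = -1395 / 352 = -3.96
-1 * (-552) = 552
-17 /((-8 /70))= 595 /4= 148.75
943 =943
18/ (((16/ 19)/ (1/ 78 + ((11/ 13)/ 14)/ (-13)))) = 0.17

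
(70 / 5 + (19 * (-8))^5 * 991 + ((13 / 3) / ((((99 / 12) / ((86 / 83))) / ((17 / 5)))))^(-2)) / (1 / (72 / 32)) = -4182496018026736564591407 / 23118594304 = -180914806628319.84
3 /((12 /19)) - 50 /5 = -21 /4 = -5.25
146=146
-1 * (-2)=2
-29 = -29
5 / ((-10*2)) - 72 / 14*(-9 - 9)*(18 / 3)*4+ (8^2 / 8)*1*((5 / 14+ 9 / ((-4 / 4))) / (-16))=31161 / 14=2225.79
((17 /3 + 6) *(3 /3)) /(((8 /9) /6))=315 /4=78.75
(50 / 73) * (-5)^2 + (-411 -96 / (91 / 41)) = -2903851 / 6643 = -437.13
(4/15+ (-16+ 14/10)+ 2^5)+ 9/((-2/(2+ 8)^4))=-134947/3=-44982.33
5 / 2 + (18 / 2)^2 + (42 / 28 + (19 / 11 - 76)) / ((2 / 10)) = -3084 / 11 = -280.36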